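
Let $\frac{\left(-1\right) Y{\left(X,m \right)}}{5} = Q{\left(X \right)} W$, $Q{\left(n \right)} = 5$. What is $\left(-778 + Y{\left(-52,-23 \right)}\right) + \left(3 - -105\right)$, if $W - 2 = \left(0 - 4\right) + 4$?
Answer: $-720$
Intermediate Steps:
$W = 2$ ($W = 2 + \left(\left(0 - 4\right) + 4\right) = 2 + \left(-4 + 4\right) = 2 + 0 = 2$)
$Y{\left(X,m \right)} = -50$ ($Y{\left(X,m \right)} = - 5 \cdot 5 \cdot 2 = \left(-5\right) 10 = -50$)
$\left(-778 + Y{\left(-52,-23 \right)}\right) + \left(3 - -105\right) = \left(-778 - 50\right) + \left(3 - -105\right) = -828 + \left(3 + 105\right) = -828 + 108 = -720$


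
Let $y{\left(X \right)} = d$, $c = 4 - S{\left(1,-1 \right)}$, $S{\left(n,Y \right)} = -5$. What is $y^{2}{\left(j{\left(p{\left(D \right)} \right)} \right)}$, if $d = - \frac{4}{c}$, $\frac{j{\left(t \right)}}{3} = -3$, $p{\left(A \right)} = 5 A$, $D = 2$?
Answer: $\frac{16}{81} \approx 0.19753$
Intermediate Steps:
$c = 9$ ($c = 4 - -5 = 4 + 5 = 9$)
$j{\left(t \right)} = -9$ ($j{\left(t \right)} = 3 \left(-3\right) = -9$)
$d = - \frac{4}{9} \approx -0.44444$
$y{\left(X \right)} = - \frac{4}{9}$
$y^{2}{\left(j{\left(p{\left(D \right)} \right)} \right)} = \left(- \frac{4}{9}\right)^{2} = \frac{16}{81}$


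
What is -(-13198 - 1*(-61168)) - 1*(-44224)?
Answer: -3746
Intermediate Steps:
-(-13198 - 1*(-61168)) - 1*(-44224) = -(-13198 + 61168) + 44224 = -1*47970 + 44224 = -47970 + 44224 = -3746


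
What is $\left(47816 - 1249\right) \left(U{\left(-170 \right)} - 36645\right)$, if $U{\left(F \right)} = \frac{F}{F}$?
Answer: $-1706401148$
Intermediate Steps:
$U{\left(F \right)} = 1$
$\left(47816 - 1249\right) \left(U{\left(-170 \right)} - 36645\right) = \left(47816 - 1249\right) \left(1 - 36645\right) = 46567 \left(-36644\right) = -1706401148$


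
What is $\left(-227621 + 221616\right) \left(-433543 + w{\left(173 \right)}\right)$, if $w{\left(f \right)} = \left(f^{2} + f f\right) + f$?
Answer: $2242939560$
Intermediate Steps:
$w{\left(f \right)} = f + 2 f^{2}$ ($w{\left(f \right)} = \left(f^{2} + f^{2}\right) + f = 2 f^{2} + f = f + 2 f^{2}$)
$\left(-227621 + 221616\right) \left(-433543 + w{\left(173 \right)}\right) = \left(-227621 + 221616\right) \left(-433543 + 173 \left(1 + 2 \cdot 173\right)\right) = - 6005 \left(-433543 + 173 \left(1 + 346\right)\right) = - 6005 \left(-433543 + 173 \cdot 347\right) = - 6005 \left(-433543 + 60031\right) = \left(-6005\right) \left(-373512\right) = 2242939560$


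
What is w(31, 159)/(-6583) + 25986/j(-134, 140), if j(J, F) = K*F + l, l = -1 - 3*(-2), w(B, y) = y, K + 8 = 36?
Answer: 170441763/25838275 ≈ 6.5965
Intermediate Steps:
K = 28 (K = -8 + 36 = 28)
l = 5 (l = -1 + 6 = 5)
j(J, F) = 5 + 28*F (j(J, F) = 28*F + 5 = 5 + 28*F)
w(31, 159)/(-6583) + 25986/j(-134, 140) = 159/(-6583) + 25986/(5 + 28*140) = 159*(-1/6583) + 25986/(5 + 3920) = -159/6583 + 25986/3925 = 170441763/25838275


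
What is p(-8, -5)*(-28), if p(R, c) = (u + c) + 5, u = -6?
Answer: 168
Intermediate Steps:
p(R, c) = -1 + c (p(R, c) = (-6 + c) + 5 = -1 + c)
p(-8, -5)*(-28) = (-1 - 5)*(-28) = -6*(-28) = 168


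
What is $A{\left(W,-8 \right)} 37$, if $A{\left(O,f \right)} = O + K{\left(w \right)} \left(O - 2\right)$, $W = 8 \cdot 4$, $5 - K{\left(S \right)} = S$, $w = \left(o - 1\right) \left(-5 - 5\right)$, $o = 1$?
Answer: $6734$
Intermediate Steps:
$w = 0$ ($w = \left(1 - 1\right) \left(-5 - 5\right) = 0 \left(-10\right) = 0$)
$K{\left(S \right)} = 5 - S$
$W = 32$
$A{\left(O,f \right)} = -10 + 6 O$ ($A{\left(O,f \right)} = O + \left(5 - 0\right) \left(O - 2\right) = O + \left(5 + 0\right) \left(-2 + O\right) = O + 5 \left(-2 + O\right) = O + \left(-10 + 5 O\right) = -10 + 6 O$)
$A{\left(W,-8 \right)} 37 = \left(-10 + 6 \cdot 32\right) 37 = \left(-10 + 192\right) 37 = 182 \cdot 37 = 6734$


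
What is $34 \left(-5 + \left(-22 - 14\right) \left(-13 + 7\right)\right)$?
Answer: $7174$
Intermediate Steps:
$34 \left(-5 + \left(-22 - 14\right) \left(-13 + 7\right)\right) = 34 \left(-5 - -216\right) = 34 \left(-5 + 216\right) = 34 \cdot 211 = 7174$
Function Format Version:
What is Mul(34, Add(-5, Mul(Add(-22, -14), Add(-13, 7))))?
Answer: 7174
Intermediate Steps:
Mul(34, Add(-5, Mul(Add(-22, -14), Add(-13, 7)))) = Mul(34, Add(-5, Mul(-36, -6))) = Mul(34, Add(-5, 216)) = Mul(34, 211) = 7174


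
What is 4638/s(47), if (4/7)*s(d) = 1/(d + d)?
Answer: 1743888/7 ≈ 2.4913e+5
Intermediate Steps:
s(d) = 7/(8*d) (s(d) = 7/(4*(d + d)) = 7/(4*((2*d))) = 7*(1/(2*d))/4 = 7/(8*d))
4638/s(47) = 4638/(((7/8)/47)) = 4638/(((7/8)*(1/47))) = 4638/(7/376) = 4638*(376/7) = 1743888/7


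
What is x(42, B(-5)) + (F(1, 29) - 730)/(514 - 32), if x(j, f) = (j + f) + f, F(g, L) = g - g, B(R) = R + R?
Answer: 4937/241 ≈ 20.485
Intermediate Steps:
B(R) = 2*R
F(g, L) = 0
x(j, f) = j + 2*f (x(j, f) = (f + j) + f = j + 2*f)
x(42, B(-5)) + (F(1, 29) - 730)/(514 - 32) = (42 + 2*(2*(-5))) + (0 - 730)/(514 - 32) = (42 + 2*(-10)) - 730/482 = (42 - 20) - 730*1/482 = 22 - 365/241 = 4937/241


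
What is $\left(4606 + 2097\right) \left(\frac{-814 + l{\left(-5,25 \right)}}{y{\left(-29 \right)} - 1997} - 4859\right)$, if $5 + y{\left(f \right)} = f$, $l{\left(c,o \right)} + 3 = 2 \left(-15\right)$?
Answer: $- \frac{66143742746}{2031} \approx -3.2567 \cdot 10^{7}$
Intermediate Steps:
$l{\left(c,o \right)} = -33$ ($l{\left(c,o \right)} = -3 + 2 \left(-15\right) = -3 - 30 = -33$)
$y{\left(f \right)} = -5 + f$
$\left(4606 + 2097\right) \left(\frac{-814 + l{\left(-5,25 \right)}}{y{\left(-29 \right)} - 1997} - 4859\right) = \left(4606 + 2097\right) \left(\frac{-814 - 33}{\left(-5 - 29\right) - 1997} - 4859\right) = 6703 \left(- \frac{847}{-34 - 1997} - 4859\right) = 6703 \left(- \frac{847}{-2031} - 4859\right) = 6703 \left(\left(-847\right) \left(- \frac{1}{2031}\right) - 4859\right) = 6703 \left(\frac{847}{2031} - 4859\right) = 6703 \left(- \frac{9867782}{2031}\right) = - \frac{66143742746}{2031}$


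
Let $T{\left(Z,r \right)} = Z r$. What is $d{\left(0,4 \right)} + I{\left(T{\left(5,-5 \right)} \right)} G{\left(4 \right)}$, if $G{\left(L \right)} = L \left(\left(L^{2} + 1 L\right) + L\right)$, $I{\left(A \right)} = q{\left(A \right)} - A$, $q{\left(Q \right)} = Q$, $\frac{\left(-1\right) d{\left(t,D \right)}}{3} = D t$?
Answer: $0$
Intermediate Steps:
$d{\left(t,D \right)} = - 3 D t$
$I{\left(A \right)} = 0$ ($I{\left(A \right)} = A - A = 0$)
$G{\left(L \right)} = L \left(L^{2} + 2 L\right)$ ($G{\left(L \right)} = L \left(\left(L^{2} + L\right) + L\right) = L \left(\left(L + L^{2}\right) + L\right) = L \left(L^{2} + 2 L\right)$)
$d{\left(0,4 \right)} + I{\left(T{\left(5,-5 \right)} \right)} G{\left(4 \right)} = \left(-3\right) 4 \cdot 0 + 0 \cdot 4^{2} \left(2 + 4\right) = 0 + 0 \cdot 16 \cdot 6 = 0 + 0 \cdot 96 = 0 + 0 = 0$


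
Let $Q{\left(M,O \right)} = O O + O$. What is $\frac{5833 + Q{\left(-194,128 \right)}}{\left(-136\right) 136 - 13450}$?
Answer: $- \frac{22345}{31946} \approx -0.69946$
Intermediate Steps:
$Q{\left(M,O \right)} = O + O^{2}$ ($Q{\left(M,O \right)} = O^{2} + O = O + O^{2}$)
$\frac{5833 + Q{\left(-194,128 \right)}}{\left(-136\right) 136 - 13450} = \frac{5833 + 128 \left(1 + 128\right)}{\left(-136\right) 136 - 13450} = \frac{5833 + 128 \cdot 129}{-18496 - 13450} = \frac{5833 + 16512}{-31946} = 22345 \left(- \frac{1}{31946}\right) = - \frac{22345}{31946}$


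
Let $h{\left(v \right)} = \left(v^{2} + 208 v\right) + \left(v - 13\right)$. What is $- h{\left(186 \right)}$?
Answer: $-73457$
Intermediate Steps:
$h{\left(v \right)} = -13 + v^{2} + 209 v$ ($h{\left(v \right)} = \left(v^{2} + 208 v\right) + \left(-13 + v\right) = -13 + v^{2} + 209 v$)
$- h{\left(186 \right)} = - (-13 + 186^{2} + 209 \cdot 186) = - (-13 + 34596 + 38874) = \left(-1\right) 73457 = -73457$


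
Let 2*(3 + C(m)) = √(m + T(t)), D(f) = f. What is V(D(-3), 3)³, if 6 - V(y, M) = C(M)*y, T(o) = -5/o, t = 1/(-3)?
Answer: -783/2 + 1215*√2/4 ≈ 38.067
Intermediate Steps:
t = -⅓ (t = 1*(-⅓) = -⅓ ≈ -0.33333)
C(m) = -3 + √(15 + m)/2 (C(m) = -3 + √(m - 5/(-⅓))/2 = -3 + √(m - 5*(-3))/2 = -3 + √(m + 15)/2 = -3 + √(15 + m)/2)
V(y, M) = 6 - y*(-3 + √(15 + M)/2) (V(y, M) = 6 - (-3 + √(15 + M)/2)*y = 6 - y*(-3 + √(15 + M)/2))
V(D(-3), 3)³ = (6 - ½*(-3)*(-6 + √(15 + 3)))³ = (6 - ½*(-3)*(-6 + √18))³ = (6 - ½*(-3)*(-6 + 3*√2))³ = (6 + (-9 + 9*√2/2))³ = (-3 + 9*√2/2)³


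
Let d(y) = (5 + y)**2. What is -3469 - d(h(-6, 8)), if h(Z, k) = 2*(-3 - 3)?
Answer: -3518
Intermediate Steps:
h(Z, k) = -12 (h(Z, k) = 2*(-6) = -12)
-3469 - d(h(-6, 8)) = -3469 - (5 - 12)**2 = -3469 - 1*(-7)**2 = -3469 - 1*49 = -3469 - 49 = -3518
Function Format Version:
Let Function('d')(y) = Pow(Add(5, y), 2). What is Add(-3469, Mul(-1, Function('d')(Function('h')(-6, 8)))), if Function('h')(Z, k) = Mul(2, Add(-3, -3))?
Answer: -3518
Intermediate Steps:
Function('h')(Z, k) = -12 (Function('h')(Z, k) = Mul(2, -6) = -12)
Add(-3469, Mul(-1, Function('d')(Function('h')(-6, 8)))) = Add(-3469, Mul(-1, Pow(Add(5, -12), 2))) = Add(-3469, Mul(-1, Pow(-7, 2))) = Add(-3469, Mul(-1, 49)) = Add(-3469, -49) = -3518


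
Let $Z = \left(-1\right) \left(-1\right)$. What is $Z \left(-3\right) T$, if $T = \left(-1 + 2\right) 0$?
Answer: $0$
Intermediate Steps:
$T = 0$ ($T = 1 \cdot 0 = 0$)
$Z = 1$
$Z \left(-3\right) T = 1 \left(-3\right) 0 = \left(-3\right) 0 = 0$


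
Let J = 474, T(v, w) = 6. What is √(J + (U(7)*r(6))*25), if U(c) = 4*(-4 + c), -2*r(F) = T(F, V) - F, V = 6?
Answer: √474 ≈ 21.772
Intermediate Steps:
r(F) = -3 + F/2 (r(F) = -(6 - F)/2 = -3 + F/2)
U(c) = -16 + 4*c
√(J + (U(7)*r(6))*25) = √(474 + ((-16 + 4*7)*(-3 + (½)*6))*25) = √(474 + ((-16 + 28)*(-3 + 3))*25) = √(474 + (12*0)*25) = √(474 + 0*25) = √(474 + 0) = √474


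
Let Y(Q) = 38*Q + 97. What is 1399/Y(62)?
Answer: 1399/2453 ≈ 0.57032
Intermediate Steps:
Y(Q) = 97 + 38*Q
1399/Y(62) = 1399/(97 + 38*62) = 1399/(97 + 2356) = 1399/2453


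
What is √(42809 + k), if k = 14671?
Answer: 2*√14370 ≈ 239.75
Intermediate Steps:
√(42809 + k) = √(42809 + 14671) = √57480 = 2*√14370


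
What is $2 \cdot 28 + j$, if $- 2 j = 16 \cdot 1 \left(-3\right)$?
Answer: $80$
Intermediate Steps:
$j = 24$ ($j = - \frac{16 \cdot 1 \left(-3\right)}{2} = - \frac{16 \left(-3\right)}{2} = \left(- \frac{1}{2}\right) \left(-48\right) = 24$)
$2 \cdot 28 + j = 2 \cdot 28 + 24 = 56 + 24 = 80$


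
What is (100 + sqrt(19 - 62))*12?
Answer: 1200 + 12*I*sqrt(43) ≈ 1200.0 + 78.689*I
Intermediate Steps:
(100 + sqrt(19 - 62))*12 = (100 + sqrt(-43))*12 = (100 + I*sqrt(43))*12 = 1200 + 12*I*sqrt(43)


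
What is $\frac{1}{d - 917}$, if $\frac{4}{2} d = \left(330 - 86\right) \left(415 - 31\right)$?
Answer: $\frac{1}{45931} \approx 2.1772 \cdot 10^{-5}$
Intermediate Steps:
$d = 46848$ ($d = \frac{\left(330 - 86\right) \left(415 - 31\right)}{2} = \frac{244 \left(415 - 31\right)}{2} = \frac{244 \cdot 384}{2} = \frac{1}{2} \cdot 93696 = 46848$)
$\frac{1}{d - 917} = \frac{1}{46848 - 917} = \frac{1}{45931}$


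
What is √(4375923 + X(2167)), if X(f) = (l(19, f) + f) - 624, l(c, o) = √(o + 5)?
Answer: √(4377466 + 2*√543) ≈ 2092.3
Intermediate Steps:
l(c, o) = √(5 + o)
X(f) = -624 + f + √(5 + f) (X(f) = (√(5 + f) + f) - 624 = (f + √(5 + f)) - 624 = -624 + f + √(5 + f))
√(4375923 + X(2167)) = √(4375923 + (-624 + 2167 + √(5 + 2167))) = √(4375923 + (-624 + 2167 + √2172)) = √(4375923 + (-624 + 2167 + 2*√543)) = √(4375923 + (1543 + 2*√543)) = √(4377466 + 2*√543)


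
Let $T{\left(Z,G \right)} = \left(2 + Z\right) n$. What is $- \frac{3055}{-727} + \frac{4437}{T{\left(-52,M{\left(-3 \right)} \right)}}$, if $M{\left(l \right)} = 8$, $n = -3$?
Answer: $\frac{1227983}{36350} \approx 33.782$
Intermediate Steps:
$T{\left(Z,G \right)} = -6 - 3 Z$ ($T{\left(Z,G \right)} = \left(2 + Z\right) \left(-3\right) = -6 - 3 Z$)
$- \frac{3055}{-727} + \frac{4437}{T{\left(-52,M{\left(-3 \right)} \right)}} = - \frac{3055}{-727} + \frac{4437}{-6 - -156} = \left(-3055\right) \left(- \frac{1}{727}\right) + \frac{4437}{-6 + 156} = \frac{3055}{727} + \frac{4437}{150} = \frac{3055}{727} + 4437 \cdot \frac{1}{150} = \frac{3055}{727} + \frac{1479}{50} = \frac{1227983}{36350}$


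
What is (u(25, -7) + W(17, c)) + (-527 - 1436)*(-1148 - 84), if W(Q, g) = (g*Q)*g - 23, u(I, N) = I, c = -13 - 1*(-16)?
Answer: 2418571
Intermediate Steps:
c = 3 (c = -13 + 16 = 3)
W(Q, g) = -23 + Q*g**2 (W(Q, g) = (Q*g)*g - 23 = Q*g**2 - 23 = -23 + Q*g**2)
(u(25, -7) + W(17, c)) + (-527 - 1436)*(-1148 - 84) = (25 + (-23 + 17*3**2)) + (-527 - 1436)*(-1148 - 84) = (25 + (-23 + 17*9)) - 1963*(-1232) = (25 + (-23 + 153)) + 2418416 = (25 + 130) + 2418416 = 155 + 2418416 = 2418571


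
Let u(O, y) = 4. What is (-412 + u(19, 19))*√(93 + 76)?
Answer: -5304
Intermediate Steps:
(-412 + u(19, 19))*√(93 + 76) = (-412 + 4)*√(93 + 76) = -408*√169 = -408*13 = -5304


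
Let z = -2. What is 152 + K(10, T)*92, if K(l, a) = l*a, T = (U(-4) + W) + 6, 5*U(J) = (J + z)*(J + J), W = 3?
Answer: 17264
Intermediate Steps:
U(J) = 2*J*(-2 + J)/5 (U(J) = ((J - 2)*(J + J))/5 = ((-2 + J)*(2*J))/5 = (2*J*(-2 + J))/5 = 2*J*(-2 + J)/5)
T = 93/5 (T = ((2/5)*(-4)*(-2 - 4) + 3) + 6 = ((2/5)*(-4)*(-6) + 3) + 6 = (48/5 + 3) + 6 = 63/5 + 6 = 93/5 ≈ 18.600)
K(l, a) = a*l
152 + K(10, T)*92 = 152 + ((93/5)*10)*92 = 152 + 186*92 = 152 + 17112 = 17264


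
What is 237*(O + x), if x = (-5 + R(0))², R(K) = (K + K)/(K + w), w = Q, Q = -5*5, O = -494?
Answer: -111153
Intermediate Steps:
Q = -25
w = -25
R(K) = 2*K/(-25 + K) (R(K) = (K + K)/(K - 25) = (2*K)/(-25 + K) = 2*K/(-25 + K))
x = 25 (x = (-5 + 2*0/(-25 + 0))² = (-5 + 2*0/(-25))² = (-5 + 2*0*(-1/25))² = (-5 + 0)² = (-5)² = 25)
237*(O + x) = 237*(-494 + 25) = 237*(-469) = -111153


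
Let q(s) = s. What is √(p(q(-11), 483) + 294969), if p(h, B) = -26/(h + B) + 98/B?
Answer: √19554143121813/8142 ≈ 543.11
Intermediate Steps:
p(h, B) = -26/(B + h) + 98/B
√(p(q(-11), 483) + 294969) = √(2*(36*483 + 49*(-11))/(483*(483 - 11)) + 294969) = √(2*(1/483)*(17388 - 539)/472 + 294969) = √(2*(1/483)*(1/472)*16849 + 294969) = √(2407/16284 + 294969) = √(4803277603/16284) = √19554143121813/8142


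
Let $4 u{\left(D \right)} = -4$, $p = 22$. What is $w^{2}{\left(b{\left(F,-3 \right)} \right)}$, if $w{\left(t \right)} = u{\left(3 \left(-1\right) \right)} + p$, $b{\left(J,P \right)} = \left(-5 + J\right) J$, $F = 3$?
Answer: $441$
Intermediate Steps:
$b{\left(J,P \right)} = J \left(-5 + J\right)$
$u{\left(D \right)} = -1$ ($u{\left(D \right)} = \frac{1}{4} \left(-4\right) = -1$)
$w{\left(t \right)} = 21$ ($w{\left(t \right)} = -1 + 22 = 21$)
$w^{2}{\left(b{\left(F,-3 \right)} \right)} = 21^{2} = 441$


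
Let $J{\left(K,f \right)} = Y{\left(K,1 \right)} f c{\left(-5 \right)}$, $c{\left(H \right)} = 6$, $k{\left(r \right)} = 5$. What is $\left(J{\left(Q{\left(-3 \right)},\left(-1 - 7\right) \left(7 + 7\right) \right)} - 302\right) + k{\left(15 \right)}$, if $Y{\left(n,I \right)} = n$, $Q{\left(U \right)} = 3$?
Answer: $-2313$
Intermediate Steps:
$J{\left(K,f \right)} = 6 K f$ ($J{\left(K,f \right)} = K f 6 = 6 K f$)
$\left(J{\left(Q{\left(-3 \right)},\left(-1 - 7\right) \left(7 + 7\right) \right)} - 302\right) + k{\left(15 \right)} = \left(6 \cdot 3 \left(-1 - 7\right) \left(7 + 7\right) - 302\right) + 5 = \left(6 \cdot 3 \left(\left(-8\right) 14\right) - 302\right) + 5 = \left(6 \cdot 3 \left(-112\right) - 302\right) + 5 = \left(-2016 - 302\right) + 5 = -2318 + 5 = -2313$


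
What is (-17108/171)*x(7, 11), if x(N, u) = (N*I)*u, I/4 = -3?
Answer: 5269264/57 ≈ 92443.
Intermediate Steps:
I = -12 (I = 4*(-3) = -12)
x(N, u) = -12*N*u (x(N, u) = (N*(-12))*u = (-12*N)*u = -12*N*u)
(-17108/171)*x(7, 11) = (-17108/171)*(-12*7*11) = -17108/171*(-924) = 5269264/57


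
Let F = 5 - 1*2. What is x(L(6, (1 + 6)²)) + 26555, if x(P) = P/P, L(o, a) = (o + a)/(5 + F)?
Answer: 26556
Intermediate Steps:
F = 3 (F = 5 - 2 = 3)
L(o, a) = a/8 + o/8 (L(o, a) = (o + a)/(5 + 3) = (a + o)/8 = (a + o)*(⅛) = a/8 + o/8)
x(P) = 1
x(L(6, (1 + 6)²)) + 26555 = 1 + 26555 = 26556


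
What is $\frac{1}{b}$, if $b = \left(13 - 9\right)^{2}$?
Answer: $\frac{1}{16} \approx 0.0625$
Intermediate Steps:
$b = 16$ ($b = 4^{2} = 16$)
$\frac{1}{b} = \frac{1}{16}$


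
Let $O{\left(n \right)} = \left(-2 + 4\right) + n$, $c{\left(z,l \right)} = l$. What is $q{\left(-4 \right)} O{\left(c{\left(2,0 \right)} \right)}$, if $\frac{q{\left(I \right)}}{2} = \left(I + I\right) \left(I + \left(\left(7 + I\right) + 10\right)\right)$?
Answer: $-288$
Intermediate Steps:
$O{\left(n \right)} = 2 + n$
$q{\left(I \right)} = 4 I \left(17 + 2 I\right)$ ($q{\left(I \right)} = 2 \left(I + I\right) \left(I + \left(\left(7 + I\right) + 10\right)\right) = 2 \cdot 2 I \left(I + \left(17 + I\right)\right) = 2 \cdot 2 I \left(17 + 2 I\right) = 4 I \left(17 + 2 I\right)$)
$q{\left(-4 \right)} O{\left(c{\left(2,0 \right)} \right)} = 4 \left(-4\right) \left(17 + 2 \left(-4\right)\right) \left(2 + 0\right) = 4 \left(-4\right) \left(17 - 8\right) 2 = 4 \left(-4\right) 9 \cdot 2 = \left(-144\right) 2 = -288$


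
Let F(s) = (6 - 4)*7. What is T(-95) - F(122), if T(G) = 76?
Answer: 62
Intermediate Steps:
F(s) = 14 (F(s) = 2*7 = 14)
T(-95) - F(122) = 76 - 1*14 = 76 - 14 = 62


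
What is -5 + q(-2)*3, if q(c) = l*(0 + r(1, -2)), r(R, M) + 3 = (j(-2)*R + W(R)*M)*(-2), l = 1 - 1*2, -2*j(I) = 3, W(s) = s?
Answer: -17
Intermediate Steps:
j(I) = -3/2 (j(I) = -½*3 = -3/2)
l = -1 (l = 1 - 2 = -1)
r(R, M) = -3 + 3*R - 2*M*R (r(R, M) = -3 + (-3*R/2 + R*M)*(-2) = -3 + (-3*R/2 + M*R)*(-2) = -3 + (3*R - 2*M*R) = -3 + 3*R - 2*M*R)
q(c) = -4 (q(c) = -(0 + (-3 + 3*1 - 2*(-2)*1)) = -(0 + (-3 + 3 + 4)) = -(0 + 4) = -1*4 = -4)
-5 + q(-2)*3 = -5 - 4*3 = -5 - 12 = -17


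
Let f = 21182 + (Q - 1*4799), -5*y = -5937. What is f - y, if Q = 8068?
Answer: 116318/5 ≈ 23264.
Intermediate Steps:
y = 5937/5 (y = -1/5*(-5937) = 5937/5 ≈ 1187.4)
f = 24451 (f = 21182 + (8068 - 1*4799) = 21182 + (8068 - 4799) = 21182 + 3269 = 24451)
f - y = 24451 - 1*5937/5 = 24451 - 5937/5 = 116318/5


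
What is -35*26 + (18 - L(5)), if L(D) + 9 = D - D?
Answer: -883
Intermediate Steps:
L(D) = -9 (L(D) = -9 + (D - D) = -9 + 0 = -9)
-35*26 + (18 - L(5)) = -35*26 + (18 - 1*(-9)) = -910 + (18 + 9) = -910 + 27 = -883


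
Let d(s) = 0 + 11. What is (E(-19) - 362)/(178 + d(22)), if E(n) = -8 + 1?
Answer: -41/21 ≈ -1.9524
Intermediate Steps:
d(s) = 11
E(n) = -7
(E(-19) - 362)/(178 + d(22)) = (-7 - 362)/(178 + 11) = -369/189 = -369*1/189 = -41/21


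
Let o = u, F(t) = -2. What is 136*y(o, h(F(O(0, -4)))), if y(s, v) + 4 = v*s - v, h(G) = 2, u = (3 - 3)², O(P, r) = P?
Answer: -816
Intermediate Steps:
u = 0 (u = 0² = 0)
o = 0
y(s, v) = -4 - v + s*v (y(s, v) = -4 + (v*s - v) = -4 + (s*v - v) = -4 + (-v + s*v) = -4 - v + s*v)
136*y(o, h(F(O(0, -4)))) = 136*(-4 - 1*2 + 0*2) = 136*(-4 - 2 + 0) = 136*(-6) = -816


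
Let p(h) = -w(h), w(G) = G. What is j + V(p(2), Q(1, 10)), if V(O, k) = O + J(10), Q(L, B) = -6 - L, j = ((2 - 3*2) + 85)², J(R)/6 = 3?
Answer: 6577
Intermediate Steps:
J(R) = 18 (J(R) = 6*3 = 18)
j = 6561 (j = ((2 - 6) + 85)² = (-4 + 85)² = 81² = 6561)
p(h) = -h
V(O, k) = 18 + O (V(O, k) = O + 18 = 18 + O)
j + V(p(2), Q(1, 10)) = 6561 + (18 - 1*2) = 6561 + (18 - 2) = 6561 + 16 = 6577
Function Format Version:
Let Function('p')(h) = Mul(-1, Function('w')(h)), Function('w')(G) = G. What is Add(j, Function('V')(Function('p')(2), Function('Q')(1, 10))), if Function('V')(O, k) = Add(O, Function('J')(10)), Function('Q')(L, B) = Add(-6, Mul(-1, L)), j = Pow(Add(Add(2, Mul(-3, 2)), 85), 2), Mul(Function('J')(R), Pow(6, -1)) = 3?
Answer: 6577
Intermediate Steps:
Function('J')(R) = 18 (Function('J')(R) = Mul(6, 3) = 18)
j = 6561 (j = Pow(Add(Add(2, -6), 85), 2) = Pow(Add(-4, 85), 2) = Pow(81, 2) = 6561)
Function('p')(h) = Mul(-1, h)
Function('V')(O, k) = Add(18, O) (Function('V')(O, k) = Add(O, 18) = Add(18, O))
Add(j, Function('V')(Function('p')(2), Function('Q')(1, 10))) = Add(6561, Add(18, Mul(-1, 2))) = Add(6561, Add(18, -2)) = Add(6561, 16) = 6577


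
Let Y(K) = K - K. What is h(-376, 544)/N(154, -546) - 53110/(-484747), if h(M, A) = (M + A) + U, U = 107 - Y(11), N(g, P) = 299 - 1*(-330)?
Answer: 166711615/304905863 ≈ 0.54676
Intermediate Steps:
N(g, P) = 629 (N(g, P) = 299 + 330 = 629)
Y(K) = 0
U = 107 (U = 107 - 1*0 = 107 + 0 = 107)
h(M, A) = 107 + A + M (h(M, A) = (M + A) + 107 = (A + M) + 107 = 107 + A + M)
h(-376, 544)/N(154, -546) - 53110/(-484747) = (107 + 544 - 376)/629 - 53110/(-484747) = 275*(1/629) - 53110*(-1/484747) = 275/629 + 53110/484747 = 166711615/304905863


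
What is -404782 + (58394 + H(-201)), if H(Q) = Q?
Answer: -346589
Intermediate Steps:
-404782 + (58394 + H(-201)) = -404782 + (58394 - 201) = -404782 + 58193 = -346589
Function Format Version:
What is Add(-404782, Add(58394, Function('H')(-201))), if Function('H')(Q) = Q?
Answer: -346589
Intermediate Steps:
Add(-404782, Add(58394, Function('H')(-201))) = Add(-404782, Add(58394, -201)) = Add(-404782, 58193) = -346589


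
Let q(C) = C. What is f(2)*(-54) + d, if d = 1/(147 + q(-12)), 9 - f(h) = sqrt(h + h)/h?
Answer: -58319/135 ≈ -431.99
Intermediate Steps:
f(h) = 9 - sqrt(2)/sqrt(h) (f(h) = 9 - sqrt(h + h)/h = 9 - sqrt(2*h)/h = 9 - sqrt(2)*sqrt(h)/h = 9 - sqrt(2)/sqrt(h))
d = 1/135 (d = 1/(147 - 12) = 1/135 ≈ 0.0074074)
f(2)*(-54) + d = (9 - sqrt(2)/sqrt(2))*(-54) + 1/135 = (9 - sqrt(2)*sqrt(2)/2)*(-54) + 1/135 = (9 - 1)*(-54) + 1/135 = 8*(-54) + 1/135 = -432 + 1/135 = -58319/135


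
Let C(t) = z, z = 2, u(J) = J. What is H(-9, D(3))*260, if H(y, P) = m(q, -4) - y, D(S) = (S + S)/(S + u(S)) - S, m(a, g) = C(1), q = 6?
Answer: 2860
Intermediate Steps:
C(t) = 2
m(a, g) = 2
D(S) = 1 - S (D(S) = (S + S)/(S + S) - S = (2*S)/((2*S)) - S = (2*S)*(1/(2*S)) - S = 1 - S)
H(y, P) = 2 - y
H(-9, D(3))*260 = (2 - 1*(-9))*260 = (2 + 9)*260 = 11*260 = 2860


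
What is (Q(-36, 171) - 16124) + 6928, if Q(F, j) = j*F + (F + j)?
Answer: -15217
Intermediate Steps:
Q(F, j) = F + j + F*j (Q(F, j) = F*j + (F + j) = F + j + F*j)
(Q(-36, 171) - 16124) + 6928 = ((-36 + 171 - 36*171) - 16124) + 6928 = ((-36 + 171 - 6156) - 16124) + 6928 = (-6021 - 16124) + 6928 = -22145 + 6928 = -15217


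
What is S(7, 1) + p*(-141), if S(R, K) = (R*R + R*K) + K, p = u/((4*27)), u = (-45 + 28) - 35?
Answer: 1124/9 ≈ 124.89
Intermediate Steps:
u = -52 (u = -17 - 35 = -52)
p = -13/27 (p = -52/(4*27) = -52/108 = -52*1/108 = -13/27 ≈ -0.48148)
S(R, K) = K + R² + K*R (S(R, K) = (R² + K*R) + K = K + R² + K*R)
S(7, 1) + p*(-141) = (1 + 7² + 1*7) - 13/27*(-141) = (1 + 49 + 7) + 611/9 = 57 + 611/9 = 1124/9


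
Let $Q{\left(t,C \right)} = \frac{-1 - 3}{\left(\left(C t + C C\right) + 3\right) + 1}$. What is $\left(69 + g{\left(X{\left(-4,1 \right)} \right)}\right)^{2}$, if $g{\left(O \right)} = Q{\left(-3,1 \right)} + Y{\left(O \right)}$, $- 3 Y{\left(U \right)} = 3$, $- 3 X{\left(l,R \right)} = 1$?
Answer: $4356$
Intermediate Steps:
$X{\left(l,R \right)} = - \frac{1}{3}$ ($X{\left(l,R \right)} = \left(- \frac{1}{3}\right) 1 = - \frac{1}{3}$)
$Q{\left(t,C \right)} = - \frac{4}{4 + C^{2} + C t}$ ($Q{\left(t,C \right)} = - \frac{4}{\left(\left(C t + C^{2}\right) + 3\right) + 1} = - \frac{4}{\left(\left(C^{2} + C t\right) + 3\right) + 1} = - \frac{4}{\left(3 + C^{2} + C t\right) + 1} = - \frac{4}{4 + C^{2} + C t}$)
$Y{\left(U \right)} = -1$ ($Y{\left(U \right)} = \left(- \frac{1}{3}\right) 3 = -1$)
$g{\left(O \right)} = -3$ ($g{\left(O \right)} = - \frac{4}{4 + 1^{2} + 1 \left(-3\right)} - 1 = - \frac{4}{4 + 1 - 3} - 1 = - \frac{4}{2} - 1 = \left(-4\right) \frac{1}{2} - 1 = -2 - 1 = -3$)
$\left(69 + g{\left(X{\left(-4,1 \right)} \right)}\right)^{2} = \left(69 - 3\right)^{2} = 66^{2} = 4356$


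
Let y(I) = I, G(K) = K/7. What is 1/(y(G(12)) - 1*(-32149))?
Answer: 7/225055 ≈ 3.1103e-5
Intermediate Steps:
G(K) = K/7 (G(K) = K*(1/7) = K/7)
1/(y(G(12)) - 1*(-32149)) = 1/((1/7)*12 - 1*(-32149)) = 1/(12/7 + 32149) = 1/(225055/7) = 7/225055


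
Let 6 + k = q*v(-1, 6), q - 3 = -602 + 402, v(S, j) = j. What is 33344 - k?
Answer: 34532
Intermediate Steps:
q = -197 (q = 3 + (-602 + 402) = 3 - 200 = -197)
k = -1188 (k = -6 - 197*6 = -6 - 1182 = -1188)
33344 - k = 33344 - 1*(-1188) = 33344 + 1188 = 34532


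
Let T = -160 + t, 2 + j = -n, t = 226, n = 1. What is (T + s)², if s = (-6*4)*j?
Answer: 19044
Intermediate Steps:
j = -3 (j = -2 - 1*1 = -2 - 1 = -3)
s = 72 (s = -6*4*(-3) = -24*(-3) = 72)
T = 66 (T = -160 + 226 = 66)
(T + s)² = (66 + 72)² = 138² = 19044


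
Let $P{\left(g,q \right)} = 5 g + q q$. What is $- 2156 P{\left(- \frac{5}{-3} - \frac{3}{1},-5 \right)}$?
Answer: $- \frac{118580}{3} \approx -39527.0$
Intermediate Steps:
$P{\left(g,q \right)} = q^{2} + 5 g$ ($P{\left(g,q \right)} = 5 g + q^{2} = q^{2} + 5 g$)
$- 2156 P{\left(- \frac{5}{-3} - \frac{3}{1},-5 \right)} = - 2156 \left(\left(-5\right)^{2} + 5 \left(- \frac{5}{-3} - \frac{3}{1}\right)\right) = - 2156 \left(25 + 5 \left(\left(-5\right) \left(- \frac{1}{3}\right) - 3\right)\right) = - 2156 \left(25 + 5 \left(\frac{5}{3} - 3\right)\right) = - 2156 \left(25 + 5 \left(- \frac{4}{3}\right)\right) = - 2156 \left(25 - \frac{20}{3}\right) = \left(-2156\right) \frac{55}{3} = - \frac{118580}{3}$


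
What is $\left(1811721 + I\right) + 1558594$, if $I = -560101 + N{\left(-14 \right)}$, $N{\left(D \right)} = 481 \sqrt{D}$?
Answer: $2810214 + 481 i \sqrt{14} \approx 2.8102 \cdot 10^{6} + 1799.7 i$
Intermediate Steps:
$I = -560101 + 481 i \sqrt{14}$ ($I = -560101 + 481 \sqrt{-14} = -560101 + 481 i \sqrt{14} \approx -5.601 \cdot 10^{5} + 1799.7 i$)
$\left(1811721 + I\right) + 1558594 = \left(1811721 - \left(560101 - 481 i \sqrt{14}\right)\right) + 1558594 = \left(1251620 + 481 i \sqrt{14}\right) + 1558594 = 2810214 + 481 i \sqrt{14}$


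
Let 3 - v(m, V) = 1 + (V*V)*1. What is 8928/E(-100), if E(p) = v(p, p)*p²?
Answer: -279/3124375 ≈ -8.9298e-5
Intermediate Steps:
v(m, V) = 2 - V² (v(m, V) = 3 - (1 + (V*V)*1) = 3 - (1 + V²*1) = 3 - (1 + V²) = 3 + (-1 - V²) = 2 - V²)
E(p) = p²*(2 - p²) (E(p) = (2 - p²)*p² = p²*(2 - p²))
8928/E(-100) = 8928/(((-100)²*(2 - 1*(-100)²))) = 8928/((10000*(2 - 1*10000))) = 8928/((10000*(2 - 10000))) = 8928/((10000*(-9998))) = 8928/(-99980000) = 8928*(-1/99980000) = -279/3124375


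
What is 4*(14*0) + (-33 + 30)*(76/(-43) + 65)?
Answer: -8157/43 ≈ -189.70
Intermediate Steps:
4*(14*0) + (-33 + 30)*(76/(-43) + 65) = 4*0 - 3*(76*(-1/43) + 65) = 0 - 3*(-76/43 + 65) = 0 - 3*2719/43 = 0 - 8157/43 = -8157/43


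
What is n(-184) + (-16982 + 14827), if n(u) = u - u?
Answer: -2155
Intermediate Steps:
n(u) = 0
n(-184) + (-16982 + 14827) = 0 + (-16982 + 14827) = 0 - 2155 = -2155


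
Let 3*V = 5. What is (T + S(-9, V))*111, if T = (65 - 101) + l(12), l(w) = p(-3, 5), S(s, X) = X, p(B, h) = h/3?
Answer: -3626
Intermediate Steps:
V = 5/3 (V = (⅓)*5 = 5/3 ≈ 1.6667)
p(B, h) = h/3 (p(B, h) = h*(⅓) = h/3)
l(w) = 5/3 (l(w) = (⅓)*5 = 5/3)
T = -103/3 (T = (65 - 101) + 5/3 = -36 + 5/3 = -103/3 ≈ -34.333)
(T + S(-9, V))*111 = (-103/3 + 5/3)*111 = -98/3*111 = -3626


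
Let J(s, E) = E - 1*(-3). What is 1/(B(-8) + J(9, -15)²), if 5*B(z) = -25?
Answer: 1/139 ≈ 0.0071942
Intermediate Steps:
B(z) = -5 (B(z) = (⅕)*(-25) = -5)
J(s, E) = 3 + E (J(s, E) = E + 3 = 3 + E)
1/(B(-8) + J(9, -15)²) = 1/(-5 + (3 - 15)²) = 1/(-5 + (-12)²) = 1/(-5 + 144) = 1/139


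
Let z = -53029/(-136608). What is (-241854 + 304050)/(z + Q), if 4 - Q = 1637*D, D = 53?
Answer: -8496471168/11851647227 ≈ -0.71690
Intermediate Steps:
z = 53029/136608 (z = -53029*(-1/136608) = 53029/136608 ≈ 0.38818)
Q = -86757 (Q = 4 - 1637*53 = 4 - 1*86761 = 4 - 86761 = -86757)
(-241854 + 304050)/(z + Q) = (-241854 + 304050)/(53029/136608 - 86757) = 62196/(-11851647227/136608) = 62196*(-136608/11851647227) = -8496471168/11851647227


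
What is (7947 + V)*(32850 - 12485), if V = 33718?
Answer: 848507725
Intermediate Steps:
(7947 + V)*(32850 - 12485) = (7947 + 33718)*(32850 - 12485) = 41665*20365 = 848507725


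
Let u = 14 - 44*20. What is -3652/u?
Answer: 1826/433 ≈ 4.2171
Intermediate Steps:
u = -866 (u = 14 - 880 = -866)
-3652/u = -3652/(-866) = -3652*(-1/866) = 1826/433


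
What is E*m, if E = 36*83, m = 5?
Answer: 14940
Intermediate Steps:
E = 2988
E*m = 2988*5 = 14940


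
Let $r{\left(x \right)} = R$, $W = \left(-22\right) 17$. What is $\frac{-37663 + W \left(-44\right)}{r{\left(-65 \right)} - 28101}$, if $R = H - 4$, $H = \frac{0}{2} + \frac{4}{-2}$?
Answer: $\frac{7069}{9369} \approx 0.75451$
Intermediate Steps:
$H = -2$ ($H = 0 \cdot \frac{1}{2} + 4 \left(- \frac{1}{2}\right) = 0 - 2 = -2$)
$W = -374$
$R = -6$ ($R = -2 - 4 = -6$)
$r{\left(x \right)} = -6$
$\frac{-37663 + W \left(-44\right)}{r{\left(-65 \right)} - 28101} = \frac{-37663 - -16456}{-6 - 28101} = \frac{-37663 + 16456}{-28107} = \left(-21207\right) \left(- \frac{1}{28107}\right) = \frac{7069}{9369}$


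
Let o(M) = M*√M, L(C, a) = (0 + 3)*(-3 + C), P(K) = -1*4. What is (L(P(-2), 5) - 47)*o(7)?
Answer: -476*√7 ≈ -1259.4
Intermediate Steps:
P(K) = -4
L(C, a) = -9 + 3*C (L(C, a) = 3*(-3 + C) = -9 + 3*C)
o(M) = M^(3/2)
(L(P(-2), 5) - 47)*o(7) = ((-9 + 3*(-4)) - 47)*7^(3/2) = ((-9 - 12) - 47)*(7*√7) = (-21 - 47)*(7*√7) = -476*√7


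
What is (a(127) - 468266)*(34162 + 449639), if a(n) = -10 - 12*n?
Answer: -227289709800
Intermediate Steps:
(a(127) - 468266)*(34162 + 449639) = ((-10 - 12*127) - 468266)*(34162 + 449639) = ((-10 - 1524) - 468266)*483801 = (-1534 - 468266)*483801 = -469800*483801 = -227289709800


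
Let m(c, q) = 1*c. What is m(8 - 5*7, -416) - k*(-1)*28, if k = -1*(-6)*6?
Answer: 981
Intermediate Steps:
m(c, q) = c
k = 36 (k = 6*6 = 36)
m(8 - 5*7, -416) - k*(-1)*28 = (8 - 5*7) - 36*(-1)*28 = (8 - 35) - (-36)*28 = -27 - 1*(-1008) = -27 + 1008 = 981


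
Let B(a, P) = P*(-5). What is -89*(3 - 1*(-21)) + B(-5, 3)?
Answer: -2151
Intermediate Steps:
B(a, P) = -5*P
-89*(3 - 1*(-21)) + B(-5, 3) = -89*(3 - 1*(-21)) - 5*3 = -89*(3 + 21) - 15 = -89*24 - 15 = -2136 - 15 = -2151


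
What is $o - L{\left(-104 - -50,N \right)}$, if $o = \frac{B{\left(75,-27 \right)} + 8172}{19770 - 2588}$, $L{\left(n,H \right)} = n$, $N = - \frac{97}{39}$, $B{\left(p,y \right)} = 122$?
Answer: $\frac{42551}{781} \approx 54.483$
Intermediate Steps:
$N = - \frac{97}{39}$ ($N = \left(-97\right) \frac{1}{39} = - \frac{97}{39} \approx -2.4872$)
$o = \frac{377}{781}$ ($o = \frac{122 + 8172}{19770 - 2588} = \frac{8294}{17182} = 8294 \cdot \frac{1}{17182} = \frac{377}{781} \approx 0.48271$)
$o - L{\left(-104 - -50,N \right)} = \frac{377}{781} - \left(-104 - -50\right) = \frac{377}{781} - \left(-104 + 50\right) = \frac{377}{781} - -54 = \frac{377}{781} + 54 = \frac{42551}{781}$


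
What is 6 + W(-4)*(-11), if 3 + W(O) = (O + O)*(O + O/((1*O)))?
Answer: -225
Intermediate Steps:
W(O) = -3 + 2*O*(1 + O) (W(O) = -3 + (O + O)*(O + O/((1*O))) = -3 + (2*O)*(O + O/O) = -3 + (2*O)*(O + 1) = -3 + (2*O)*(1 + O) = -3 + 2*O*(1 + O))
6 + W(-4)*(-11) = 6 + (-3 + 2*(-4) + 2*(-4)²)*(-11) = 6 + (-3 - 8 + 2*16)*(-11) = 6 + (-3 - 8 + 32)*(-11) = 6 + 21*(-11) = 6 - 231 = -225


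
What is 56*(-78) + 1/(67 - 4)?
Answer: -275183/63 ≈ -4368.0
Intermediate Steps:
56*(-78) + 1/(67 - 4) = -4368 + 1/63 = -275183/63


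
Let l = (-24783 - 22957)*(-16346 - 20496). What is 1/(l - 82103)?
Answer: 1/1758754977 ≈ 5.6858e-10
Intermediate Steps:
l = 1758837080 (l = -47740*(-36842) = 1758837080)
1/(l - 82103) = 1/(1758837080 - 82103) = 1/1758754977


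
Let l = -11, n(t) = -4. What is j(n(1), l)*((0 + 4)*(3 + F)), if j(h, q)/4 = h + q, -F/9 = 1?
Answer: 1440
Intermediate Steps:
F = -9 (F = -9*1 = -9)
j(h, q) = 4*h + 4*q (j(h, q) = 4*(h + q) = 4*h + 4*q)
j(n(1), l)*((0 + 4)*(3 + F)) = (4*(-4) + 4*(-11))*((0 + 4)*(3 - 9)) = (-16 - 44)*(4*(-6)) = -60*(-24) = 1440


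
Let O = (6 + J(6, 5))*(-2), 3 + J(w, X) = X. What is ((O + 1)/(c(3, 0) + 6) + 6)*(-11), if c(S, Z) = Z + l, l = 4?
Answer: -99/2 ≈ -49.500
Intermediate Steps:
J(w, X) = -3 + X
c(S, Z) = 4 + Z (c(S, Z) = Z + 4 = 4 + Z)
O = -16 (O = (6 + (-3 + 5))*(-2) = (6 + 2)*(-2) = 8*(-2) = -16)
((O + 1)/(c(3, 0) + 6) + 6)*(-11) = ((-16 + 1)/((4 + 0) + 6) + 6)*(-11) = (-15/(4 + 6) + 6)*(-11) = (-15/10 + 6)*(-11) = (-15*⅒ + 6)*(-11) = (-3/2 + 6)*(-11) = (9/2)*(-11) = -99/2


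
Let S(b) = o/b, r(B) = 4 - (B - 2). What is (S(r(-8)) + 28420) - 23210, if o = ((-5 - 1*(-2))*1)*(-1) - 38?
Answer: 10415/2 ≈ 5207.5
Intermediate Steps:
r(B) = 6 - B (r(B) = 4 - (-2 + B) = 4 + (2 - B) = 6 - B)
o = -35 (o = ((-5 + 2)*1)*(-1) - 38 = -3*1*(-1) - 38 = -3*(-1) - 38 = 3 - 38 = -35)
S(b) = -35/b
(S(r(-8)) + 28420) - 23210 = (-35/(6 - 1*(-8)) + 28420) - 23210 = (-35/(6 + 8) + 28420) - 23210 = (-35/14 + 28420) - 23210 = (-35*1/14 + 28420) - 23210 = (-5/2 + 28420) - 23210 = 56835/2 - 23210 = 10415/2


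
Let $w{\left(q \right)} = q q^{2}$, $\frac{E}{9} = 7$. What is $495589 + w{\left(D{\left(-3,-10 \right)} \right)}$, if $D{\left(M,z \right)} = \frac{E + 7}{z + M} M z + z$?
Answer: $- \frac{10000757967}{2197} \approx -4.552 \cdot 10^{6}$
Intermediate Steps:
$E = 63$ ($E = 9 \cdot 7 = 63$)
$D{\left(M,z \right)} = z + \frac{70 M z}{M + z}$ ($D{\left(M,z \right)} = \frac{63 + 7}{z + M} M z + z = \frac{70}{M + z} M z + z = \frac{70 M}{M + z} z + z = \frac{70 M z}{M + z} + z = z + \frac{70 M z}{M + z}$)
$w{\left(q \right)} = q^{3}$
$495589 + w{\left(D{\left(-3,-10 \right)} \right)} = 495589 + \left(- \frac{10 \left(-10 + 71 \left(-3\right)\right)}{-3 - 10}\right)^{3} = 495589 + \left(- \frac{10 \left(-10 - 213\right)}{-13}\right)^{3} = 495589 + \left(\left(-10\right) \left(- \frac{1}{13}\right) \left(-223\right)\right)^{3} = 495589 + \left(- \frac{2230}{13}\right)^{3} = 495589 - \frac{11089567000}{2197} = - \frac{10000757967}{2197}$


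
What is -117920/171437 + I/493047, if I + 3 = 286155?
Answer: -3027687272/28175499513 ≈ -0.10746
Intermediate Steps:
I = 286152 (I = -3 + 286155 = 286152)
-117920/171437 + I/493047 = -117920/171437 + 286152/493047 = -117920*1/171437 + 286152*(1/493047) = -117920/171437 + 95384/164349 = -3027687272/28175499513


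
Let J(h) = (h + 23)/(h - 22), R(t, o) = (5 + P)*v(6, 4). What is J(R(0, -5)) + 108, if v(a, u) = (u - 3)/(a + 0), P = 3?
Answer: 6623/62 ≈ 106.82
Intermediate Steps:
v(a, u) = (-3 + u)/a
R(t, o) = 4/3 (R(t, o) = (5 + 3)*((-3 + 4)/6) = 8*((⅙)*1) = 8*(⅙) = 4/3)
J(h) = (23 + h)/(-22 + h)
J(R(0, -5)) + 108 = (23 + 4/3)/(-22 + 4/3) + 108 = (73/3)/(-62/3) + 108 = -3/62*73/3 + 108 = -73/62 + 108 = 6623/62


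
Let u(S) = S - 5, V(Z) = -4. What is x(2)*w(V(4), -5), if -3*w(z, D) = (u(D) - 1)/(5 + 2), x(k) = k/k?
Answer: 11/21 ≈ 0.52381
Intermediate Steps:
u(S) = -5 + S
x(k) = 1
w(z, D) = 2/7 - D/21 (w(z, D) = -((-5 + D) - 1)/(3*(5 + 2)) = -(-6 + D)/(3*7) = -(-6/7 + D/7)/3 = 2/7 - D/21)
x(2)*w(V(4), -5) = 1*(2/7 - 1/21*(-5)) = 1*(2/7 + 5/21) = 1*(11/21) = 11/21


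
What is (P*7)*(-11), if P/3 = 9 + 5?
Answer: -3234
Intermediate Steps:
P = 42 (P = 3*(9 + 5) = 3*14 = 42)
(P*7)*(-11) = (42*7)*(-11) = 294*(-11) = -3234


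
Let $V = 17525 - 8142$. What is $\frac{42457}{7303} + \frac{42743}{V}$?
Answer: $\frac{710526160}{68524049} \approx 10.369$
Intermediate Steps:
$V = 9383$
$\frac{42457}{7303} + \frac{42743}{V} = \frac{42457}{7303} + \frac{42743}{9383} = \frac{710526160}{68524049}$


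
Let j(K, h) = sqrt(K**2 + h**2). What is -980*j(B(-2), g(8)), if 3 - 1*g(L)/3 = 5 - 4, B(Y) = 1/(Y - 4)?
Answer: -490*sqrt(1297)/3 ≈ -5882.3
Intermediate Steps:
B(Y) = 1/(-4 + Y)
g(L) = 6 (g(L) = 9 - 3*(5 - 4) = 9 - 3*1 = 9 - 3 = 6)
-980*j(B(-2), g(8)) = -980*sqrt((1/(-4 - 2))**2 + 6**2) = -980*sqrt((1/(-6))**2 + 36) = -980*sqrt((-1/6)**2 + 36) = -980*sqrt(1/36 + 36) = -490*sqrt(1297)/3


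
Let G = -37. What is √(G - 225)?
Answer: I*√262 ≈ 16.186*I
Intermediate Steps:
√(G - 225) = √(-37 - 225) = √(-262) = I*√262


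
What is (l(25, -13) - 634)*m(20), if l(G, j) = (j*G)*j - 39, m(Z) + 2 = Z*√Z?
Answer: -7104 + 142080*√5 ≈ 3.1060e+5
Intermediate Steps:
m(Z) = -2 + Z^(3/2) (m(Z) = -2 + Z*√Z = -2 + Z^(3/2))
l(G, j) = -39 + G*j² (l(G, j) = (G*j)*j - 39 = G*j² - 39 = -39 + G*j²)
(l(25, -13) - 634)*m(20) = ((-39 + 25*(-13)²) - 634)*(-2 + 20^(3/2)) = ((-39 + 25*169) - 634)*(-2 + 40*√5) = ((-39 + 4225) - 634)*(-2 + 40*√5) = (4186 - 634)*(-2 + 40*√5) = 3552*(-2 + 40*√5) = -7104 + 142080*√5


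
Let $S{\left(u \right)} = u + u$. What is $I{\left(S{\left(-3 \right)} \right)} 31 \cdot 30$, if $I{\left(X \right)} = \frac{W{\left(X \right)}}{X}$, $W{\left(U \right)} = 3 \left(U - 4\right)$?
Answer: $4650$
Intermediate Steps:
$S{\left(u \right)} = 2 u$
$W{\left(U \right)} = -12 + 3 U$ ($W{\left(U \right)} = 3 \left(-4 + U\right) = -12 + 3 U$)
$I{\left(X \right)} = \frac{-12 + 3 X}{X}$
$I{\left(S{\left(-3 \right)} \right)} 31 \cdot 30 = \left(3 - \frac{12}{2 \left(-3\right)}\right) 31 \cdot 30 = \left(3 - \frac{12}{-6}\right) 31 \cdot 30 = \left(3 - -2\right) 31 \cdot 30 = \left(3 + 2\right) 31 \cdot 30 = 5 \cdot 31 \cdot 30 = 155 \cdot 30 = 4650$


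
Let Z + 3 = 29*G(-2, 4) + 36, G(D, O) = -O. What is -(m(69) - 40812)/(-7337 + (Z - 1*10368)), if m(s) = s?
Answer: -40743/17788 ≈ -2.2905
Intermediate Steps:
Z = -83 (Z = -3 + (29*(-1*4) + 36) = -3 + (29*(-4) + 36) = -3 + (-116 + 36) = -3 - 80 = -83)
-(m(69) - 40812)/(-7337 + (Z - 1*10368)) = -(69 - 40812)/(-7337 + (-83 - 1*10368)) = -(-40743)/(-7337 + (-83 - 10368)) = -(-40743)/(-7337 - 10451) = -(-40743)/(-17788) = -(-40743)*(-1)/17788 = -1*40743/17788 = -40743/17788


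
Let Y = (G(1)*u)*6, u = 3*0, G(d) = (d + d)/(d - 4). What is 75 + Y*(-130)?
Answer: 75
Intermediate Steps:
G(d) = 2*d/(-4 + d) (G(d) = (2*d)/(-4 + d) = 2*d/(-4 + d))
u = 0
Y = 0 (Y = ((2*1/(-4 + 1))*0)*6 = ((2*1/(-3))*0)*6 = ((2*1*(-⅓))*0)*6 = -⅔*0*6 = 0*6 = 0)
75 + Y*(-130) = 75 + 0*(-130) = 75 + 0 = 75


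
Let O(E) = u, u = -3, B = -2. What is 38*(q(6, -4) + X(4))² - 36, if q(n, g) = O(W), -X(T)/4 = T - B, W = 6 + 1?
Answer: 27666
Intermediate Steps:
W = 7
X(T) = -8 - 4*T (X(T) = -4*(T - 1*(-2)) = -4*(T + 2) = -4*(2 + T) = -8 - 4*T)
O(E) = -3
q(n, g) = -3
38*(q(6, -4) + X(4))² - 36 = 38*(-3 + (-8 - 4*4))² - 36 = 38*(-3 + (-8 - 16))² - 36 = 38*(-3 - 24)² - 36 = 38*(-27)² - 36 = 38*729 - 36 = 27702 - 36 = 27666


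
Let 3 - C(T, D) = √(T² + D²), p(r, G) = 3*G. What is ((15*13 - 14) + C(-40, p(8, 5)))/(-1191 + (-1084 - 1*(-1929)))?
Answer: -92/173 + 5*√73/346 ≈ -0.40832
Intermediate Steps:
C(T, D) = 3 - √(D² + T²) (C(T, D) = 3 - √(T² + D²) = 3 - √(D² + T²))
((15*13 - 14) + C(-40, p(8, 5)))/(-1191 + (-1084 - 1*(-1929))) = ((15*13 - 14) + (3 - √((3*5)² + (-40)²)))/(-1191 + (-1084 - 1*(-1929))) = ((195 - 14) + (3 - √(15² + 1600)))/(-1191 + (-1084 + 1929)) = (181 + (3 - √(225 + 1600)))/(-1191 + 845) = (181 + (3 - √1825))/(-346) = (181 + (3 - 5*√73))*(-1/346) = (184 - 5*√73)*(-1/346) = -92/173 + 5*√73/346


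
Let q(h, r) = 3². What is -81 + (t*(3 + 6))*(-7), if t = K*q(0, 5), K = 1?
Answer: -648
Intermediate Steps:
q(h, r) = 9
t = 9 (t = 1*9 = 9)
-81 + (t*(3 + 6))*(-7) = -81 + (9*(3 + 6))*(-7) = -81 + (9*9)*(-7) = -81 + 81*(-7) = -81 - 567 = -648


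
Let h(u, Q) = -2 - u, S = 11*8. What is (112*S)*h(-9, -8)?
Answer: 68992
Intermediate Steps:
S = 88
(112*S)*h(-9, -8) = (112*88)*(-2 - 1*(-9)) = 9856*(-2 + 9) = 9856*7 = 68992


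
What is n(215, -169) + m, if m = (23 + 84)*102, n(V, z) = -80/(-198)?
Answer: 1080526/99 ≈ 10914.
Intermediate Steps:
n(V, z) = 40/99 (n(V, z) = -80*(-1/198) = 40/99)
m = 10914 (m = 107*102 = 10914)
n(215, -169) + m = 40/99 + 10914 = 1080526/99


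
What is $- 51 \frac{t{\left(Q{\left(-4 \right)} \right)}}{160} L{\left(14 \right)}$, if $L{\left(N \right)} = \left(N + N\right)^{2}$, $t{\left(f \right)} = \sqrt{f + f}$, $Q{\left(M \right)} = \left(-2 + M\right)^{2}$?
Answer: $- \frac{7497 \sqrt{2}}{5} \approx -2120.5$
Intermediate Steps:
$t{\left(f \right)} = \sqrt{2} \sqrt{f}$ ($t{\left(f \right)} = \sqrt{2 f} = \sqrt{2} \sqrt{f}$)
$L{\left(N \right)} = 4 N^{2}$ ($L{\left(N \right)} = \left(2 N\right)^{2} = 4 N^{2}$)
$- 51 \frac{t{\left(Q{\left(-4 \right)} \right)}}{160} L{\left(14 \right)} = - 51 \frac{\sqrt{2} \sqrt{\left(-2 - 4\right)^{2}}}{160} \cdot 4 \cdot 14^{2} = - 51 \sqrt{2} \sqrt{\left(-6\right)^{2}} \cdot \frac{1}{160} \cdot 4 \cdot 196 = - 51 \sqrt{2} \sqrt{36} \cdot \frac{1}{160} \cdot 784 = - 51 \sqrt{2} \cdot 6 \cdot \frac{1}{160} \cdot 784 = - 51 \cdot 6 \sqrt{2} \cdot \frac{1}{160} \cdot 784 = - 51 \frac{3 \sqrt{2}}{80} \cdot 784 = - \frac{153 \sqrt{2}}{80} \cdot 784 = - \frac{7497 \sqrt{2}}{5}$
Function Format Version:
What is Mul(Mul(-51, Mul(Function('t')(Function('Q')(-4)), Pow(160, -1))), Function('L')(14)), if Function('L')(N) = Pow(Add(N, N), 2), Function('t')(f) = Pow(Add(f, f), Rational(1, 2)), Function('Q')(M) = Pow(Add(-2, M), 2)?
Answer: Mul(Rational(-7497, 5), Pow(2, Rational(1, 2))) ≈ -2120.5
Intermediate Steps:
Function('t')(f) = Mul(Pow(2, Rational(1, 2)), Pow(f, Rational(1, 2))) (Function('t')(f) = Pow(Mul(2, f), Rational(1, 2)) = Mul(Pow(2, Rational(1, 2)), Pow(f, Rational(1, 2))))
Function('L')(N) = Mul(4, Pow(N, 2)) (Function('L')(N) = Pow(Mul(2, N), 2) = Mul(4, Pow(N, 2)))
Mul(Mul(-51, Mul(Function('t')(Function('Q')(-4)), Pow(160, -1))), Function('L')(14)) = Mul(Mul(-51, Mul(Mul(Pow(2, Rational(1, 2)), Pow(Pow(Add(-2, -4), 2), Rational(1, 2))), Pow(160, -1))), Mul(4, Pow(14, 2))) = Mul(Mul(-51, Mul(Mul(Pow(2, Rational(1, 2)), Pow(Pow(-6, 2), Rational(1, 2))), Rational(1, 160))), Mul(4, 196)) = Mul(Mul(-51, Mul(Mul(Pow(2, Rational(1, 2)), Pow(36, Rational(1, 2))), Rational(1, 160))), 784) = Mul(Mul(-51, Mul(Mul(Pow(2, Rational(1, 2)), 6), Rational(1, 160))), 784) = Mul(Mul(-51, Mul(Mul(6, Pow(2, Rational(1, 2))), Rational(1, 160))), 784) = Mul(Mul(-51, Mul(Rational(3, 80), Pow(2, Rational(1, 2)))), 784) = Mul(Mul(Rational(-153, 80), Pow(2, Rational(1, 2))), 784) = Mul(Rational(-7497, 5), Pow(2, Rational(1, 2)))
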